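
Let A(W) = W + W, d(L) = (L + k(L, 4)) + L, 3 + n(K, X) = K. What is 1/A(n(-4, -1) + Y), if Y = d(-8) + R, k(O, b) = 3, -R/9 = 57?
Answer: -1/1066 ≈ -0.00093809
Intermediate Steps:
R = -513 (R = -9*57 = -513)
n(K, X) = -3 + K
d(L) = 3 + 2*L (d(L) = (L + 3) + L = (3 + L) + L = 3 + 2*L)
Y = -526 (Y = (3 + 2*(-8)) - 513 = (3 - 16) - 513 = -13 - 513 = -526)
A(W) = 2*W
1/A(n(-4, -1) + Y) = 1/(2*((-3 - 4) - 526)) = 1/(2*(-7 - 526)) = 1/(2*(-533)) = 1/(-1066) = -1/1066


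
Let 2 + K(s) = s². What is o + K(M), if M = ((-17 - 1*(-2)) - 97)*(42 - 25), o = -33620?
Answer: 3591594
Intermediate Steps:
M = -1904 (M = ((-17 + 2) - 97)*17 = (-15 - 97)*17 = -112*17 = -1904)
K(s) = -2 + s²
o + K(M) = -33620 + (-2 + (-1904)²) = -33620 + (-2 + 3625216) = -33620 + 3625214 = 3591594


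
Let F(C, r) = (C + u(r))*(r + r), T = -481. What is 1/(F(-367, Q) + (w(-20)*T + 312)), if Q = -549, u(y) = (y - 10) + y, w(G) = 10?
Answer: 1/1615052 ≈ 6.1917e-7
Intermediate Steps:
u(y) = -10 + 2*y (u(y) = (-10 + y) + y = -10 + 2*y)
F(C, r) = 2*r*(-10 + C + 2*r) (F(C, r) = (C + (-10 + 2*r))*(r + r) = (-10 + C + 2*r)*(2*r) = 2*r*(-10 + C + 2*r))
1/(F(-367, Q) + (w(-20)*T + 312)) = 1/(2*(-549)*(-10 - 367 + 2*(-549)) + (10*(-481) + 312)) = 1/(2*(-549)*(-10 - 367 - 1098) + (-4810 + 312)) = 1/(2*(-549)*(-1475) - 4498) = 1/(1619550 - 4498) = 1/1615052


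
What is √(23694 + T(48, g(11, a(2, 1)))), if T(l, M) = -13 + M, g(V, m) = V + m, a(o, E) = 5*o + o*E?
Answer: 2*√5926 ≈ 153.96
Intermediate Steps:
a(o, E) = 5*o + E*o
√(23694 + T(48, g(11, a(2, 1)))) = √(23694 + (-13 + (11 + 2*(5 + 1)))) = √(23694 + (-13 + (11 + 2*6))) = √(23694 + (-13 + (11 + 12))) = √(23694 + (-13 + 23)) = √(23694 + 10) = √23704 = 2*√5926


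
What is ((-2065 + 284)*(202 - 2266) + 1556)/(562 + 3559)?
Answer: 3677540/4121 ≈ 892.39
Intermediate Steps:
((-2065 + 284)*(202 - 2266) + 1556)/(562 + 3559) = (-1781*(-2064) + 1556)/4121 = (3675984 + 1556)*(1/4121) = 3677540*(1/4121) = 3677540/4121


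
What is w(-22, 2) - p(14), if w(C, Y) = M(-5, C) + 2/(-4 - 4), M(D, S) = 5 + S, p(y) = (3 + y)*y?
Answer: -1021/4 ≈ -255.25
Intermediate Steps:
p(y) = y*(3 + y)
w(C, Y) = 19/4 + C (w(C, Y) = (5 + C) + 2/(-4 - 4) = (5 + C) + 2/(-8) = (5 + C) - ⅛*2 = (5 + C) - ¼ = 19/4 + C)
w(-22, 2) - p(14) = (19/4 - 22) - 14*(3 + 14) = -69/4 - 14*17 = -69/4 - 1*238 = -69/4 - 238 = -1021/4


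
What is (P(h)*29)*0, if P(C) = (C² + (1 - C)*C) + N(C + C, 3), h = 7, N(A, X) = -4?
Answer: 0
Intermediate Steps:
P(C) = -4 + C² + C*(1 - C) (P(C) = (C² + (1 - C)*C) - 4 = (C² + C*(1 - C)) - 4 = -4 + C² + C*(1 - C))
(P(h)*29)*0 = ((-4 + 7)*29)*0 = (3*29)*0 = 87*0 = 0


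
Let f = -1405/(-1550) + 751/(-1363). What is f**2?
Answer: 22557937249/178531600900 ≈ 0.12635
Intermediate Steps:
f = 150193/422530 (f = -1405*(-1/1550) + 751*(-1/1363) = 281/310 - 751/1363 = 150193/422530 ≈ 0.35546)
f**2 = (150193/422530)**2 = 22557937249/178531600900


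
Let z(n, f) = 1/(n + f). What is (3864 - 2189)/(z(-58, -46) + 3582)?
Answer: 174200/372527 ≈ 0.46762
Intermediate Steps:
z(n, f) = 1/(f + n)
(3864 - 2189)/(z(-58, -46) + 3582) = (3864 - 2189)/(1/(-46 - 58) + 3582) = 1675/(1/(-104) + 3582) = 1675/(-1/104 + 3582) = 1675/(372527/104) = 1675*(104/372527) = 174200/372527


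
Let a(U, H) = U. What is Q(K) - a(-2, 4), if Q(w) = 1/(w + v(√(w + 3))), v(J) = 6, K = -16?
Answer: 19/10 ≈ 1.9000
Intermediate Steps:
Q(w) = 1/(6 + w) (Q(w) = 1/(w + 6) = 1/(6 + w))
Q(K) - a(-2, 4) = 1/(6 - 16) - 1*(-2) = 1/(-10) + 2 = -⅒ + 2 = 19/10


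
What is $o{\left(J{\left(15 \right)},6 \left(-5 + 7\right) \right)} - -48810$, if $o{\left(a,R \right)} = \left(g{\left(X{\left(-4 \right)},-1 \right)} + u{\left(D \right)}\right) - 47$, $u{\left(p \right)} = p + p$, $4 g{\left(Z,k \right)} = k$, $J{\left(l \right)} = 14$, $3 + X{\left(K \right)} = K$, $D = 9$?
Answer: $\frac{195123}{4} \approx 48781.0$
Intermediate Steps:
$X{\left(K \right)} = -3 + K$
$g{\left(Z,k \right)} = \frac{k}{4}$
$u{\left(p \right)} = 2 p$
$o{\left(a,R \right)} = - \frac{117}{4}$ ($o{\left(a,R \right)} = \left(\frac{1}{4} \left(-1\right) + 2 \cdot 9\right) - 47 = \left(- \frac{1}{4} + 18\right) - 47 = \frac{71}{4} - 47 = - \frac{117}{4}$)
$o{\left(J{\left(15 \right)},6 \left(-5 + 7\right) \right)} - -48810 = - \frac{117}{4} - -48810 = - \frac{117}{4} + 48810 = \frac{195123}{4}$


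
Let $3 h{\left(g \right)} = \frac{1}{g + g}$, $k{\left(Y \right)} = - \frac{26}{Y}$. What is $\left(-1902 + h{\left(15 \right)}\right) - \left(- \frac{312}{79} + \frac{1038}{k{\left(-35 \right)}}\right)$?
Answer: $- \frac{304588943}{92430} \approx -3295.3$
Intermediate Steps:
$h{\left(g \right)} = \frac{1}{6 g}$ ($h{\left(g \right)} = \frac{1}{3 \left(g + g\right)} = \frac{1}{3 \cdot 2 g} = \frac{\frac{1}{2} \frac{1}{g}}{3} = \frac{1}{6 g}$)
$\left(-1902 + h{\left(15 \right)}\right) - \left(- \frac{312}{79} + \frac{1038}{k{\left(-35 \right)}}\right) = \left(-1902 + \frac{1}{6 \cdot 15}\right) - \left(- \frac{312}{79} + \frac{18165}{13}\right) = \left(-1902 + \frac{1}{6} \cdot \frac{1}{15}\right) - \left(- \frac{312}{79} + \frac{1038}{\left(-26\right) \left(- \frac{1}{35}\right)}\right) = \left(-1902 + \frac{1}{90}\right) + \left(\frac{312}{79} - \frac{1038}{\frac{26}{35}}\right) = - \frac{171179}{90} + \left(\frac{312}{79} - \frac{18165}{13}\right) = - \frac{171179}{90} - \frac{1430979}{1027} = - \frac{304588943}{92430}$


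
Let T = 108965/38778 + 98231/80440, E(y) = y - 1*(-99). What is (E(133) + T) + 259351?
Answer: 404865214239439/1559651160 ≈ 2.5959e+5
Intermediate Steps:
E(y) = 99 + y (E(y) = y + 99 = 99 + y)
T = 6287173159/1559651160 (T = 108965*(1/38778) + 98231*(1/80440) = 108965/38778 + 98231/80440 = 6287173159/1559651160 ≈ 4.0311)
(E(133) + T) + 259351 = ((99 + 133) + 6287173159/1559651160) + 259351 = (232 + 6287173159/1559651160) + 259351 = 368126242279/1559651160 + 259351 = 404865214239439/1559651160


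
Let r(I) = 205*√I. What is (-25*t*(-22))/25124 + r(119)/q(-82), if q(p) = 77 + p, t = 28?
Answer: 350/571 - 41*√119 ≈ -446.64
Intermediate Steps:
(-25*t*(-22))/25124 + r(119)/q(-82) = (-25*28*(-22))/25124 + (205*√119)/(77 - 82) = -700*(-22)*(1/25124) + (205*√119)/(-5) = 15400*(1/25124) + (205*√119)*(-⅕) = 350/571 - 41*√119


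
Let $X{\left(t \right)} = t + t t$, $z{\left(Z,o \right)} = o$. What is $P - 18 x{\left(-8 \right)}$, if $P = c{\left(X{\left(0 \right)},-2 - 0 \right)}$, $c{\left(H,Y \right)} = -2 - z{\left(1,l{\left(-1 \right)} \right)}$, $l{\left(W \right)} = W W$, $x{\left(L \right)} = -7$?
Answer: $123$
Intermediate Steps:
$l{\left(W \right)} = W^{2}$
$X{\left(t \right)} = t + t^{2}$
$c{\left(H,Y \right)} = -3$ ($c{\left(H,Y \right)} = -2 - \left(-1\right)^{2} = -2 - 1 = -3$)
$P = -3$
$P - 18 x{\left(-8 \right)} = -3 - -126 = -3 + 126 = 123$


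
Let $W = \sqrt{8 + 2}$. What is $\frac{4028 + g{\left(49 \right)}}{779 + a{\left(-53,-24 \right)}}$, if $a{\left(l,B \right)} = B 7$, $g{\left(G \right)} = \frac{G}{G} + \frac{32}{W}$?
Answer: $\frac{4029}{611} + \frac{16 \sqrt{10}}{3055} \approx 6.6107$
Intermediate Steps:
$W = \sqrt{10} \approx 3.1623$
$g{\left(G \right)} = 1 + \frac{16 \sqrt{10}}{5}$ ($g{\left(G \right)} = \frac{G}{G} + \frac{32}{\sqrt{10}} = 1 + 32 \frac{\sqrt{10}}{10} = 1 + \frac{16 \sqrt{10}}{5}$)
$a{\left(l,B \right)} = 7 B$
$\frac{4028 + g{\left(49 \right)}}{779 + a{\left(-53,-24 \right)}} = \frac{4028 + \left(1 + \frac{16 \sqrt{10}}{5}\right)}{779 + 7 \left(-24\right)} = \frac{4029 + \frac{16 \sqrt{10}}{5}}{779 - 168} = \frac{4029 + \frac{16 \sqrt{10}}{5}}{611} = \left(4029 + \frac{16 \sqrt{10}}{5}\right) \frac{1}{611} = \frac{4029}{611} + \frac{16 \sqrt{10}}{3055}$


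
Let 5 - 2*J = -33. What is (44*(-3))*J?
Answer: -2508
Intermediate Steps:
J = 19 (J = 5/2 - 1/2*(-33) = 5/2 + 33/2 = 19)
(44*(-3))*J = (44*(-3))*19 = -132*19 = -2508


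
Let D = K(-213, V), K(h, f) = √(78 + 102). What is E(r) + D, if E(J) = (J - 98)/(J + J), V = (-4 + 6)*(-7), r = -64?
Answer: 81/64 + 6*√5 ≈ 14.682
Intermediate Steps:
V = -14 (V = 2*(-7) = -14)
E(J) = (-98 + J)/(2*J) (E(J) = (-98 + J)/((2*J)) = (-98 + J)*(1/(2*J)) = (-98 + J)/(2*J))
K(h, f) = 6*√5 (K(h, f) = √180 = 6*√5)
D = 6*√5 ≈ 13.416
E(r) + D = (½)*(-98 - 64)/(-64) + 6*√5 = (½)*(-1/64)*(-162) + 6*√5 = 81/64 + 6*√5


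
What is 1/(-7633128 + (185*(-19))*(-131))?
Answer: -1/7172663 ≈ -1.3942e-7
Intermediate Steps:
1/(-7633128 + (185*(-19))*(-131)) = 1/(-7633128 - 3515*(-131)) = 1/(-7633128 + 460465) = 1/(-7172663) = -1/7172663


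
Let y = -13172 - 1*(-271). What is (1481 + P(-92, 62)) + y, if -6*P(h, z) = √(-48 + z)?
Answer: -11420 - √14/6 ≈ -11421.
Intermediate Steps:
P(h, z) = -√(-48 + z)/6
y = -12901 (y = -13172 + 271 = -12901)
(1481 + P(-92, 62)) + y = (1481 - √(-48 + 62)/6) - 12901 = (1481 - √14/6) - 12901 = -11420 - √14/6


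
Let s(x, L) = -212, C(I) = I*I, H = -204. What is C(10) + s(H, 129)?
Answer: -112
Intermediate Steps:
C(I) = I²
C(10) + s(H, 129) = 10² - 212 = 100 - 212 = -112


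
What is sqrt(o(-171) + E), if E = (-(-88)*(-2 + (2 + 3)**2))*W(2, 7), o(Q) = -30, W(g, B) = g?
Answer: 7*sqrt(82) ≈ 63.388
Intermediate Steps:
E = 4048 (E = -(-88)*(-2 + (2 + 3)**2)*2 = -(-88)*(-2 + 5**2)*2 = -(-88)*(-2 + 25)*2 = -(-88)*23*2 = -22*(-92)*2 = 2024*2 = 4048)
sqrt(o(-171) + E) = sqrt(-30 + 4048) = sqrt(4018) = 7*sqrt(82)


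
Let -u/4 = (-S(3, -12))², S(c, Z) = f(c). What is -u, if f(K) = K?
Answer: 36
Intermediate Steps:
S(c, Z) = c
u = -36 (u = -4*(-1*3)² = -4*(-3)² = -4*9 = -36)
-u = -1*(-36) = 36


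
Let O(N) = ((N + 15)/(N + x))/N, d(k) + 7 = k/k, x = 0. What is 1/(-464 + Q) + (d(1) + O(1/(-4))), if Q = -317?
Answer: 179629/781 ≈ 230.00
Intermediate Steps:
d(k) = -6 (d(k) = -7 + k/k = -7 + 1 = -6)
O(N) = (15 + N)/N² (O(N) = ((N + 15)/(N + 0))/N = ((15 + N)/N)/N = (15 + N)/N²)
1/(-464 + Q) + (d(1) + O(1/(-4))) = 1/(-464 - 317) + (-6 + (15 + 1/(-4))/(1/(-4))²) = 1/(-781) + (-6 + (15 - ¼)/(-¼)²) = -1/781 + (-6 + 16*(59/4)) = -1/781 + (-6 + 236) = -1/781 + 230 = 179629/781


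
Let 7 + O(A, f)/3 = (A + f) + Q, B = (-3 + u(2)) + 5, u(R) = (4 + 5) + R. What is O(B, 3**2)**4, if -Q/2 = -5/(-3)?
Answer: 1500625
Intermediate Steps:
u(R) = 9 + R
Q = -10/3 (Q = -(-10)/(-3) = -(-10)*(-1)/3 = -2*5/3 = -10/3 ≈ -3.3333)
B = 13 (B = (-3 + (9 + 2)) + 5 = (-3 + 11) + 5 = 8 + 5 = 13)
O(A, f) = -31 + 3*A + 3*f (O(A, f) = -21 + 3*((A + f) - 10/3) = -21 + 3*(-10/3 + A + f) = -21 + (-10 + 3*A + 3*f) = -31 + 3*A + 3*f)
O(B, 3**2)**4 = (-31 + 3*13 + 3*3**2)**4 = (-31 + 39 + 3*9)**4 = (-31 + 39 + 27)**4 = 35**4 = 1500625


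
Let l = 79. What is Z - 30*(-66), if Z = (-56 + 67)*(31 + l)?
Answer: 3190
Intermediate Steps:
Z = 1210 (Z = (-56 + 67)*(31 + 79) = 11*110 = 1210)
Z - 30*(-66) = 1210 - 30*(-66) = 1210 + 1980 = 3190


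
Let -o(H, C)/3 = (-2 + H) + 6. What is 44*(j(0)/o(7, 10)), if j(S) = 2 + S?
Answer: -8/3 ≈ -2.6667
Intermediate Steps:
o(H, C) = -12 - 3*H (o(H, C) = -3*((-2 + H) + 6) = -3*(4 + H) = -12 - 3*H)
44*(j(0)/o(7, 10)) = 44*((2 + 0)/(-12 - 3*7)) = 44*(2/(-12 - 21)) = 44*(2/(-33)) = 44*(2*(-1/33)) = 44*(-2/33) = -8/3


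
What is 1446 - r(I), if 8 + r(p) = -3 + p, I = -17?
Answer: 1474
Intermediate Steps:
r(p) = -11 + p (r(p) = -8 + (-3 + p) = -11 + p)
1446 - r(I) = 1446 - (-11 - 17) = 1446 - 1*(-28) = 1446 + 28 = 1474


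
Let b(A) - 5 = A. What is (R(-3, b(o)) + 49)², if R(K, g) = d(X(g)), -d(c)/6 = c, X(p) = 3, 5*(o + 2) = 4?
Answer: 961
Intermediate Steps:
o = -6/5 (o = -2 + (⅕)*4 = -2 + ⅘ = -6/5 ≈ -1.2000)
d(c) = -6*c
b(A) = 5 + A
R(K, g) = -18 (R(K, g) = -6*3 = -18)
(R(-3, b(o)) + 49)² = (-18 + 49)² = 31² = 961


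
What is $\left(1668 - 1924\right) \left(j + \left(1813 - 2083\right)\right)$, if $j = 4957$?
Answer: $-1199872$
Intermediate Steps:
$\left(1668 - 1924\right) \left(j + \left(1813 - 2083\right)\right) = \left(1668 - 1924\right) \left(4957 + \left(1813 - 2083\right)\right) = - 256 \left(4957 + \left(1813 - 2083\right)\right) = - 256 \left(4957 - 270\right) = \left(-256\right) 4687 = -1199872$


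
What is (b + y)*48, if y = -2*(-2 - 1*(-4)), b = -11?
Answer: -720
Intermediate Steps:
y = -4 (y = -2*(-2 + 4) = -2*2 = -4)
(b + y)*48 = (-11 - 4)*48 = -15*48 = -720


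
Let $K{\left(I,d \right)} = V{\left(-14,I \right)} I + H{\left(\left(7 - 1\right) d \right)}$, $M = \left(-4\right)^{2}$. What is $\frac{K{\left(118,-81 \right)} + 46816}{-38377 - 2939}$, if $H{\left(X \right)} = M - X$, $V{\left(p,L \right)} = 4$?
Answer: $- \frac{7965}{6886} \approx -1.1567$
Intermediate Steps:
$M = 16$
$H{\left(X \right)} = 16 - X$
$K{\left(I,d \right)} = 16 - 6 d + 4 I$ ($K{\left(I,d \right)} = 4 I - \left(-16 + \left(7 - 1\right) d\right) = 4 I - \left(-16 + 6 d\right) = 16 - 6 d + 4 I$)
$\frac{K{\left(118,-81 \right)} + 46816}{-38377 - 2939} = \frac{\left(16 - -486 + 4 \cdot 118\right) + 46816}{-38377 - 2939} = \frac{\left(16 + 486 + 472\right) + 46816}{-41316} = \left(974 + 46816\right) \left(- \frac{1}{41316}\right) = 47790 \left(- \frac{1}{41316}\right) = - \frac{7965}{6886}$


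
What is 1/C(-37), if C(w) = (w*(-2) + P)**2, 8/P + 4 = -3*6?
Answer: 121/656100 ≈ 0.00018442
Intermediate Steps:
P = -4/11 (P = 8/(-4 - 3*6) = 8/(-4 - 18) = 8/(-22) = 8*(-1/22) = -4/11 ≈ -0.36364)
C(w) = (-4/11 - 2*w)**2 (C(w) = (w*(-2) - 4/11)**2 = (-2*w - 4/11)**2 = (-4/11 - 2*w)**2)
1/C(-37) = 1/(4*(2 + 11*(-37))**2/121) = 1/(4*(2 - 407)**2/121) = 1/((4/121)*(-405)**2) = 1/((4/121)*164025) = 1/(656100/121) = 121/656100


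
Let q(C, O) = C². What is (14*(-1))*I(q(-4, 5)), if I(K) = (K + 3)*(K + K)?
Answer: -8512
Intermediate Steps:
I(K) = 2*K*(3 + K) (I(K) = (3 + K)*(2*K) = 2*K*(3 + K))
(14*(-1))*I(q(-4, 5)) = (14*(-1))*(2*(-4)²*(3 + (-4)²)) = -28*16*(3 + 16) = -28*16*19 = -14*608 = -8512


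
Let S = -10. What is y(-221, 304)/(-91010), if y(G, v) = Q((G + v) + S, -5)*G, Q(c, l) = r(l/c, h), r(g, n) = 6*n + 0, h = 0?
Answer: 0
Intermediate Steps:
r(g, n) = 6*n
Q(c, l) = 0 (Q(c, l) = 6*0 = 0)
y(G, v) = 0 (y(G, v) = 0*G = 0)
y(-221, 304)/(-91010) = 0/(-91010) = 0*(-1/91010) = 0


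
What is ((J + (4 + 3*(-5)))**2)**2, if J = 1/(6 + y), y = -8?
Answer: 279841/16 ≈ 17490.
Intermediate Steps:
J = -1/2 (J = 1/(6 - 8) = 1/(-2) = -1/2 ≈ -0.50000)
((J + (4 + 3*(-5)))**2)**2 = ((-1/2 + (4 + 3*(-5)))**2)**2 = ((-1/2 + (4 - 15))**2)**2 = ((-1/2 - 11)**2)**2 = ((-23/2)**2)**2 = (529/4)**2 = 279841/16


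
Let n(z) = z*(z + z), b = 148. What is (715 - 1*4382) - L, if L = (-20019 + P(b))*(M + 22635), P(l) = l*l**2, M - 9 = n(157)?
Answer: -231780796833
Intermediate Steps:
n(z) = 2*z**2 (n(z) = z*(2*z) = 2*z**2)
M = 49307 (M = 9 + 2*157**2 = 9 + 2*24649 = 9 + 49298 = 49307)
P(l) = l**3
L = 231780793166 (L = (-20019 + 148**3)*(49307 + 22635) = (-20019 + 3241792)*71942 = 3221773*71942 = 231780793166)
(715 - 1*4382) - L = (715 - 1*4382) - 1*231780793166 = (715 - 4382) - 231780793166 = -3667 - 231780793166 = -231780796833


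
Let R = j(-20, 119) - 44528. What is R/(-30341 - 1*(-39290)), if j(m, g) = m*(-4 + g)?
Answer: -46828/8949 ≈ -5.2328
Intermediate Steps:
R = -46828 (R = -20*(-4 + 119) - 44528 = -20*115 - 44528 = -2300 - 44528 = -46828)
R/(-30341 - 1*(-39290)) = -46828/(-30341 - 1*(-39290)) = -46828/(-30341 + 39290) = -46828/8949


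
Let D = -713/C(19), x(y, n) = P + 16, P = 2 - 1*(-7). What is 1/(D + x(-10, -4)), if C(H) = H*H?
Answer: 361/8312 ≈ 0.043431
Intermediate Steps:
P = 9 (P = 2 + 7 = 9)
C(H) = H²
x(y, n) = 25 (x(y, n) = 9 + 16 = 25)
D = -713/361 (D = -713/(19²) = -713/361 ≈ -1.9751)
1/(D + x(-10, -4)) = 1/(-713/361 + 25) = 1/(8312/361) = 361/8312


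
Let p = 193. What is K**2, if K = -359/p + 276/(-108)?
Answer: 58828900/3017169 ≈ 19.498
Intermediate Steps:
K = -7670/1737 (K = -359/193 + 276/(-108) = -359*1/193 + 276*(-1/108) = -359/193 - 23/9 = -7670/1737 ≈ -4.4157)
K**2 = (-7670/1737)**2 = 58828900/3017169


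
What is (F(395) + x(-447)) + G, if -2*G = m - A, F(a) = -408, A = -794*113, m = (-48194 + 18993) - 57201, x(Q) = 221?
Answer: -1847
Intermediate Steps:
m = -86402 (m = -29201 - 57201 = -86402)
A = -89722
G = -1660 (G = -(-86402 - 1*(-89722))/2 = -(-86402 + 89722)/2 = -1/2*3320 = -1660)
(F(395) + x(-447)) + G = (-408 + 221) - 1660 = -187 - 1660 = -1847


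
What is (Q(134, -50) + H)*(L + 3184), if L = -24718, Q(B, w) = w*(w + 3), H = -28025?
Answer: 552885450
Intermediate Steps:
Q(B, w) = w*(3 + w)
(Q(134, -50) + H)*(L + 3184) = (-50*(3 - 50) - 28025)*(-24718 + 3184) = (-50*(-47) - 28025)*(-21534) = (2350 - 28025)*(-21534) = -25675*(-21534) = 552885450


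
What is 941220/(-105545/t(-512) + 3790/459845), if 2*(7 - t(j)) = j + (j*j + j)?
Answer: 3767022485595180/3268609093 ≈ 1.1525e+6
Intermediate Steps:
t(j) = 7 - j - j²/2 (t(j) = 7 - (j + (j*j + j))/2 = 7 - (j + (j² + j))/2 = 7 - (j + (j + j²))/2 = 7 - (j² + 2*j)/2 = 7 + (-j - j²/2) = 7 - j - j²/2)
941220/(-105545/t(-512) + 3790/459845) = 941220/(-105545/(7 - 1*(-512) - ½*(-512)²) + 3790/459845) = 941220/(-105545/(7 + 512 - ½*262144) + 3790*(1/459845)) = 941220/(-105545/(7 + 512 - 131072) + 758/91969) = 941220/(-105545/(-130553) + 758/91969) = 941220/(-105545*(-1/130553) + 758/91969) = 941220/(105545/130553 + 758/91969) = 941220/(9805827279/12006828857) = 941220*(12006828857/9805827279) = 3767022485595180/3268609093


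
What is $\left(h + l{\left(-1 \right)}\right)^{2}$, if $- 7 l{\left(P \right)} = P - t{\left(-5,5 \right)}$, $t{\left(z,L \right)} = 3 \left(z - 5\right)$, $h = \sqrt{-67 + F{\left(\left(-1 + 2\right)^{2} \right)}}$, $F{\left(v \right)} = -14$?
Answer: $\frac{\left(29 - 63 i\right)^{2}}{49} \approx -63.837 - 74.571 i$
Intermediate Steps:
$h = 9 i$ ($h = \sqrt{-67 - 14} = \sqrt{-81} = 9 i \approx 9.0 i$)
$t{\left(z,L \right)} = -15 + 3 z$ ($t{\left(z,L \right)} = 3 \left(-5 + z\right) = -15 + 3 z$)
$l{\left(P \right)} = - \frac{30}{7} - \frac{P}{7}$ ($l{\left(P \right)} = - \frac{P - \left(-15 + 3 \left(-5\right)\right)}{7} = - \frac{P - \left(-15 - 15\right)}{7} = - \frac{P - -30}{7} = - \frac{P + 30}{7} = - \frac{30 + P}{7} = - \frac{30}{7} - \frac{P}{7}$)
$\left(h + l{\left(-1 \right)}\right)^{2} = \left(9 i - \frac{29}{7}\right)^{2} = \left(- \frac{29}{7} + 9 i\right)^{2}$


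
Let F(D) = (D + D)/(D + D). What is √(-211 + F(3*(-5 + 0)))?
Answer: I*√210 ≈ 14.491*I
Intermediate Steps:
F(D) = 1 (F(D) = (2*D)/((2*D)) = (2*D)*(1/(2*D)) = 1)
√(-211 + F(3*(-5 + 0))) = √(-211 + 1) = √(-210) = I*√210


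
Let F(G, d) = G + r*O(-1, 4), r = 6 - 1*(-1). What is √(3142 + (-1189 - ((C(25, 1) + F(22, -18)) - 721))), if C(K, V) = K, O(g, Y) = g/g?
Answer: 2*√655 ≈ 51.186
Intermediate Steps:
O(g, Y) = 1
r = 7 (r = 6 + 1 = 7)
F(G, d) = 7 + G (F(G, d) = G + 7*1 = G + 7 = 7 + G)
√(3142 + (-1189 - ((C(25, 1) + F(22, -18)) - 721))) = √(3142 + (-1189 - ((25 + (7 + 22)) - 721))) = √(3142 + (-1189 - ((25 + 29) - 721))) = √(3142 + (-1189 - (54 - 721))) = √(3142 + (-1189 - 1*(-667))) = √(3142 + (-1189 + 667)) = √(3142 - 522) = √2620 = 2*√655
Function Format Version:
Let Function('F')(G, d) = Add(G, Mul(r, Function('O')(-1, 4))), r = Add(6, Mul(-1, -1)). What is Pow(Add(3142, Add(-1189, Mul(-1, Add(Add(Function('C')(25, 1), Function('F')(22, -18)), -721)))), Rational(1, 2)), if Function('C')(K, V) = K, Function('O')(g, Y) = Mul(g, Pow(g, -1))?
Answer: Mul(2, Pow(655, Rational(1, 2))) ≈ 51.186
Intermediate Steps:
Function('O')(g, Y) = 1
r = 7 (r = Add(6, 1) = 7)
Function('F')(G, d) = Add(7, G) (Function('F')(G, d) = Add(G, Mul(7, 1)) = Add(G, 7) = Add(7, G))
Pow(Add(3142, Add(-1189, Mul(-1, Add(Add(Function('C')(25, 1), Function('F')(22, -18)), -721)))), Rational(1, 2)) = Pow(Add(3142, Add(-1189, Mul(-1, Add(Add(25, Add(7, 22)), -721)))), Rational(1, 2)) = Pow(Add(3142, Add(-1189, Mul(-1, Add(Add(25, 29), -721)))), Rational(1, 2)) = Pow(Add(3142, Add(-1189, Mul(-1, Add(54, -721)))), Rational(1, 2)) = Pow(Add(3142, Add(-1189, Mul(-1, -667))), Rational(1, 2)) = Pow(Add(3142, Add(-1189, 667)), Rational(1, 2)) = Pow(Add(3142, -522), Rational(1, 2)) = Pow(2620, Rational(1, 2)) = Mul(2, Pow(655, Rational(1, 2)))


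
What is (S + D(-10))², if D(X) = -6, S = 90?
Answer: 7056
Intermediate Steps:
(S + D(-10))² = (90 - 6)² = 84² = 7056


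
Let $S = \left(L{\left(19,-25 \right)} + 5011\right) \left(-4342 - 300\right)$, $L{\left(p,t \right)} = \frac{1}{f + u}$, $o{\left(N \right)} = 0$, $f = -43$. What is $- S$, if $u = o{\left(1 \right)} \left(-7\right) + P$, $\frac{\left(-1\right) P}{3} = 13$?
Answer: $\frac{953701221}{41} \approx 2.3261 \cdot 10^{7}$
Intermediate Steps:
$P = -39$ ($P = \left(-3\right) 13 = -39$)
$u = -39$ ($u = 0 \left(-7\right) - 39 = 0 - 39 = -39$)
$L{\left(p,t \right)} = - \frac{1}{82}$ ($L{\left(p,t \right)} = \frac{1}{-43 - 39} = \frac{1}{-82} = - \frac{1}{82}$)
$S = - \frac{953701221}{41}$ ($S = \left(- \frac{1}{82} + 5011\right) \left(-4342 - 300\right) = \frac{410901}{82} \left(-4642\right) = - \frac{953701221}{41} \approx -2.3261 \cdot 10^{7}$)
$- S = \left(-1\right) \left(- \frac{953701221}{41}\right) = \frac{953701221}{41}$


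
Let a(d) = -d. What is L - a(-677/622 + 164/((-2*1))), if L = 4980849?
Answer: 3098036397/622 ≈ 4.9808e+6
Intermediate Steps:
L - a(-677/622 + 164/((-2*1))) = 4980849 - (-1)*(-677/622 + 164/((-2*1))) = 4980849 - (-1)*(-677*1/622 + 164/(-2)) = 4980849 - (-1)*(-677/622 + 164*(-½)) = 4980849 - (-1)*(-677/622 - 82) = 4980849 - (-1)*(-51681)/622 = 4980849 - 1*51681/622 = 4980849 - 51681/622 = 3098036397/622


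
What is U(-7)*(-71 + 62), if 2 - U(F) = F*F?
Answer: 423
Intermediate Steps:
U(F) = 2 - F**2 (U(F) = 2 - F*F = 2 - F**2)
U(-7)*(-71 + 62) = (2 - 1*(-7)**2)*(-71 + 62) = (2 - 1*49)*(-9) = (2 - 49)*(-9) = -47*(-9) = 423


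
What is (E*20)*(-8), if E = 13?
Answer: -2080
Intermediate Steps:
(E*20)*(-8) = (13*20)*(-8) = 260*(-8) = -2080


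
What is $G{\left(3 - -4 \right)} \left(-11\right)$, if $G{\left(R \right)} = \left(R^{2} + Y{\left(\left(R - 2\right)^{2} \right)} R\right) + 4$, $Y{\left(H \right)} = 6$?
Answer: $-1045$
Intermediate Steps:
$G{\left(R \right)} = 4 + R^{2} + 6 R$ ($G{\left(R \right)} = \left(R^{2} + 6 R\right) + 4 = 4 + R^{2} + 6 R$)
$G{\left(3 - -4 \right)} \left(-11\right) = \left(4 + \left(3 - -4\right)^{2} + 6 \left(3 - -4\right)\right) \left(-11\right) = \left(4 + \left(3 + 4\right)^{2} + 6 \left(3 + 4\right)\right) \left(-11\right) = \left(4 + 7^{2} + 6 \cdot 7\right) \left(-11\right) = \left(4 + 49 + 42\right) \left(-11\right) = 95 \left(-11\right) = -1045$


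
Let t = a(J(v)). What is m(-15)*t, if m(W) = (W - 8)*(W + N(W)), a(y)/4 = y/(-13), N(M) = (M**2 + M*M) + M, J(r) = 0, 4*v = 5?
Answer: 0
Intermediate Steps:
v = 5/4 (v = (1/4)*5 = 5/4 ≈ 1.2500)
N(M) = M + 2*M**2 (N(M) = (M**2 + M**2) + M = 2*M**2 + M = M + 2*M**2)
a(y) = -4*y/13 (a(y) = 4*(y/(-13)) = 4*(y*(-1/13)) = 4*(-y/13) = -4*y/13)
m(W) = (-8 + W)*(W + W*(1 + 2*W)) (m(W) = (W - 8)*(W + W*(1 + 2*W)) = (-8 + W)*(W + W*(1 + 2*W)))
t = 0 (t = -4/13*0 = 0)
m(-15)*t = (2*(-15)*(-8 + (-15)**2 - 7*(-15)))*0 = (2*(-15)*(-8 + 225 + 105))*0 = (2*(-15)*322)*0 = -9660*0 = 0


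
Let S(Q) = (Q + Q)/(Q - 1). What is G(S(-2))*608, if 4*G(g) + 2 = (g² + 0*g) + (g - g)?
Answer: -304/9 ≈ -33.778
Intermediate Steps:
S(Q) = 2*Q/(-1 + Q) (S(Q) = (2*Q)/(-1 + Q) = 2*Q/(-1 + Q))
G(g) = -½ + g²/4 (G(g) = -½ + ((g² + 0*g) + (g - g))/4 = -½ + ((g² + 0) + 0)/4 = -½ + (g² + 0)/4 = -½ + g²/4)
G(S(-2))*608 = (-½ + (2*(-2)/(-1 - 2))²/4)*608 = (-½ + (2*(-2)/(-3))²/4)*608 = (-½ + (2*(-2)*(-⅓))²/4)*608 = (-½ + (4/3)²/4)*608 = (-½ + (¼)*(16/9))*608 = (-½ + 4/9)*608 = -1/18*608 = -304/9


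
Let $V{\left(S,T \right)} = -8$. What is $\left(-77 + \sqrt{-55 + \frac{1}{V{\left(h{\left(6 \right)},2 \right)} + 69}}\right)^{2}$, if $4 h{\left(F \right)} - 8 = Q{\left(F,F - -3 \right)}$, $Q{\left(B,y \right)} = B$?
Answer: $\frac{\left(4697 - i \sqrt{204594}\right)^{2}}{3721} \approx 5874.0 - 1141.9 i$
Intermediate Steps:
$h{\left(F \right)} = 2 + \frac{F}{4}$
$\left(-77 + \sqrt{-55 + \frac{1}{V{\left(h{\left(6 \right)},2 \right)} + 69}}\right)^{2} = \left(-77 + \sqrt{-55 + \frac{1}{-8 + 69}}\right)^{2} = \left(-77 + \sqrt{-55 + \frac{1}{61}}\right)^{2} = \left(-77 + \sqrt{- \frac{3354}{61}}\right)^{2} = \left(-77 + \frac{i \sqrt{204594}}{61}\right)^{2}$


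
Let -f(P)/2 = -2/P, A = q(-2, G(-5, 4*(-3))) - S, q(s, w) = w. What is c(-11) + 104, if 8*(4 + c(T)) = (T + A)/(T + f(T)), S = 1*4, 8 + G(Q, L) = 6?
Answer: 100187/1000 ≈ 100.19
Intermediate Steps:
G(Q, L) = -2 (G(Q, L) = -8 + 6 = -2)
S = 4
A = -6 (A = -2 - 1*4 = -2 - 4 = -6)
f(P) = 4/P (f(P) = -(-4)/P = 4/P)
c(T) = -4 + (-6 + T)/(8*(T + 4/T)) (c(T) = -4 + ((T - 6)/(T + 4/T))/8 = -4 + ((-6 + T)/(T + 4/T))/8 = -4 + (-6 + T)/(8*(T + 4/T)))
c(-11) + 104 = (-128 - 1*(-11)*(6 + 31*(-11)))/(8*(4 + (-11)²)) + 104 = (-128 - 1*(-11)*(6 - 341))/(8*(4 + 121)) + 104 = (⅛)*(-128 - 1*(-11)*(-335))/125 + 104 = (⅛)*(1/125)*(-128 - 3685) + 104 = (⅛)*(1/125)*(-3813) + 104 = -3813/1000 + 104 = 100187/1000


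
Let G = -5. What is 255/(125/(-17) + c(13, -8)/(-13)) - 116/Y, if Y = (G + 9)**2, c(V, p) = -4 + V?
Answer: -138491/3556 ≈ -38.946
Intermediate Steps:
Y = 16 (Y = (-5 + 9)**2 = 4**2 = 16)
255/(125/(-17) + c(13, -8)/(-13)) - 116/Y = 255/(125/(-17) + (-4 + 13)/(-13)) - 116/16 = 255/(125*(-1/17) + 9*(-1/13)) - 116*1/16 = 255/(-125/17 - 9/13) - 29/4 = 255/(-1778/221) - 29/4 = 255*(-221/1778) - 29/4 = -56355/1778 - 29/4 = -138491/3556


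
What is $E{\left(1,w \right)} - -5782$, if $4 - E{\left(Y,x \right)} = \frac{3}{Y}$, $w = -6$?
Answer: $5783$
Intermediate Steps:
$E{\left(Y,x \right)} = 4 - \frac{3}{Y}$
$E{\left(1,w \right)} - -5782 = \left(4 - \frac{3}{1}\right) - -5782 = \left(4 - 3\right) + 5782 = 1 + 5782 = 5783$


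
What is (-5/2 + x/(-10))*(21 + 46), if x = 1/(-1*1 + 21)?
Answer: -33567/200 ≈ -167.83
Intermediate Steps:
x = 1/20 (x = 1/(-1 + 21) = 1/20 ≈ 0.050000)
(-5/2 + x/(-10))*(21 + 46) = (-5/2 + (1/20)/(-10))*(21 + 46) = (-5*½ + (1/20)*(-⅒))*67 = (-5/2 - 1/200)*67 = -501/200*67 = -33567/200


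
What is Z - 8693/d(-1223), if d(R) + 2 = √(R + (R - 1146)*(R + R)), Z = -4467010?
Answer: -25878938999856/5793347 - 8693*√5793351/5793347 ≈ -4.4670e+6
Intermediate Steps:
d(R) = -2 + √(R + 2*R*(-1146 + R)) (d(R) = -2 + √(R + (R - 1146)*(R + R)) = -2 + √(R + (-1146 + R)*(2*R)) = -2 + √(R + 2*R*(-1146 + R)))
Z - 8693/d(-1223) = -4467010 - 8693/(-2 + √(-1223*(-2291 + 2*(-1223)))) = -4467010 - 8693/(-2 + √(-1223*(-2291 - 2446))) = -4467010 - 8693/(-2 + √(-1223*(-4737))) = -4467010 - 8693/(-2 + √5793351)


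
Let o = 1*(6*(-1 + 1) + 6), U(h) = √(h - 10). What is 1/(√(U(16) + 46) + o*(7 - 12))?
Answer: 1/(-30 + √(46 + √6)) ≈ -0.043404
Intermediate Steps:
U(h) = √(-10 + h)
o = 6 (o = 1*(6*0 + 6) = 1*(0 + 6) = 1*6 = 6)
1/(√(U(16) + 46) + o*(7 - 12)) = 1/(√(√(-10 + 16) + 46) + 6*(7 - 12)) = 1/(√(√6 + 46) + 6*(-5)) = 1/(√(46 + √6) - 30) = 1/(-30 + √(46 + √6))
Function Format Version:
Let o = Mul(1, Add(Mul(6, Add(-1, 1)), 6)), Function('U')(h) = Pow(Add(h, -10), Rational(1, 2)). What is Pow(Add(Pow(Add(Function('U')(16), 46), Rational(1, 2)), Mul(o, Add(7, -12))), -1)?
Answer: Pow(Add(-30, Pow(Add(46, Pow(6, Rational(1, 2))), Rational(1, 2))), -1) ≈ -0.043404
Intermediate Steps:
Function('U')(h) = Pow(Add(-10, h), Rational(1, 2))
o = 6 (o = Mul(1, Add(Mul(6, 0), 6)) = Mul(1, Add(0, 6)) = Mul(1, 6) = 6)
Pow(Add(Pow(Add(Function('U')(16), 46), Rational(1, 2)), Mul(o, Add(7, -12))), -1) = Pow(Add(Pow(Add(Pow(Add(-10, 16), Rational(1, 2)), 46), Rational(1, 2)), Mul(6, Add(7, -12))), -1) = Pow(Add(Pow(Add(Pow(6, Rational(1, 2)), 46), Rational(1, 2)), Mul(6, -5)), -1) = Pow(Add(Pow(Add(46, Pow(6, Rational(1, 2))), Rational(1, 2)), -30), -1) = Pow(Add(-30, Pow(Add(46, Pow(6, Rational(1, 2))), Rational(1, 2))), -1)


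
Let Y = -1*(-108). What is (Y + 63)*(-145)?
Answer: -24795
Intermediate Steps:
Y = 108
(Y + 63)*(-145) = (108 + 63)*(-145) = 171*(-145) = -24795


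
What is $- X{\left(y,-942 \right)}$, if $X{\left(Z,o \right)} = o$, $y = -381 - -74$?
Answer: $942$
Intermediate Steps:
$y = -307$ ($y = -381 + 74 = -307$)
$- X{\left(y,-942 \right)} = \left(-1\right) \left(-942\right) = 942$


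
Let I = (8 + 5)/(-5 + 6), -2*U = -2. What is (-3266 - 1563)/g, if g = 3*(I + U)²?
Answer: -4829/588 ≈ -8.2126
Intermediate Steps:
U = 1 (U = -½*(-2) = 1)
I = 13 (I = 13/1 = 13*1 = 13)
g = 588 (g = 3*(13 + 1)² = 3*14² = 3*196 = 588)
(-3266 - 1563)/g = (-3266 - 1563)/588 = -4829*1/588 = -4829/588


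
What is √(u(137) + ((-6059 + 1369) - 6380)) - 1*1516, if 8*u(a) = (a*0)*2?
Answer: -1516 + 3*I*√1230 ≈ -1516.0 + 105.21*I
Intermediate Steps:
u(a) = 0 (u(a) = ((a*0)*2)/8 = (0*2)/8 = (⅛)*0 = 0)
√(u(137) + ((-6059 + 1369) - 6380)) - 1*1516 = √(0 + ((-6059 + 1369) - 6380)) - 1*1516 = √(0 + (-4690 - 6380)) - 1516 = √(0 - 11070) - 1516 = √(-11070) - 1516 = 3*I*√1230 - 1516 = -1516 + 3*I*√1230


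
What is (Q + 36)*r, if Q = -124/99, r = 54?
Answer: 20640/11 ≈ 1876.4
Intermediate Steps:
Q = -124/99 (Q = -124*1/99 = -124/99 ≈ -1.2525)
(Q + 36)*r = (-124/99 + 36)*54 = (3440/99)*54 = 20640/11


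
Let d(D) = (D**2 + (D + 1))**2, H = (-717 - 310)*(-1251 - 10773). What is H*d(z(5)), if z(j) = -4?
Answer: 2086921512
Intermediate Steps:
H = 12348648 (H = -1027*(-12024) = 12348648)
d(D) = (1 + D + D**2)**2 (d(D) = (D**2 + (1 + D))**2 = (1 + D + D**2)**2)
H*d(z(5)) = 12348648*(1 - 4 + (-4)**2)**2 = 12348648*(1 - 4 + 16)**2 = 12348648*13**2 = 12348648*169 = 2086921512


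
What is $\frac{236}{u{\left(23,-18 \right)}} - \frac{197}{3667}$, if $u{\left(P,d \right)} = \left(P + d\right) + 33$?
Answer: $\frac{22577}{3667} \approx 6.1568$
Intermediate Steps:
$u{\left(P,d \right)} = 33 + P + d$
$\frac{236}{u{\left(23,-18 \right)}} - \frac{197}{3667} = \frac{236}{33 + 23 - 18} - \frac{197}{3667} = \frac{236}{38} - \frac{197}{3667} = 236 \cdot \frac{1}{38} - \frac{197}{3667} = \frac{118}{19} - \frac{197}{3667} = \frac{22577}{3667}$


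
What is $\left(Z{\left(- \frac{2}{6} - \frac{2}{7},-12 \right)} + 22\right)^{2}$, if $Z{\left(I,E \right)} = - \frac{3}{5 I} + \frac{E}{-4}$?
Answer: $\frac{2849344}{4225} \approx 674.4$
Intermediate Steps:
$Z{\left(I,E \right)} = - \frac{3}{5 I} - \frac{E}{4}$ ($Z{\left(I,E \right)} = - 3 \frac{1}{5 I} + E \left(- \frac{1}{4}\right) = - \frac{3}{5 I} - \frac{E}{4}$)
$\left(Z{\left(- \frac{2}{6} - \frac{2}{7},-12 \right)} + 22\right)^{2} = \left(\left(- \frac{3}{5 \left(- \frac{2}{6} - \frac{2}{7}\right)} - -3\right) + 22\right)^{2} = \left(\left(- \frac{3}{5 \left(\left(-2\right) \frac{1}{6} - \frac{2}{7}\right)} + 3\right) + 22\right)^{2} = \left(\left(- \frac{3}{5 \left(- \frac{1}{3} - \frac{2}{7}\right)} + 3\right) + 22\right)^{2} = \left(\left(- \frac{3}{5 \left(- \frac{13}{21}\right)} + 3\right) + 22\right)^{2} = \left(\left(\left(- \frac{3}{5}\right) \left(- \frac{21}{13}\right) + 3\right) + 22\right)^{2} = \left(\left(\frac{63}{65} + 3\right) + 22\right)^{2} = \left(\frac{258}{65} + 22\right)^{2} = \left(\frac{1688}{65}\right)^{2} = \frac{2849344}{4225}$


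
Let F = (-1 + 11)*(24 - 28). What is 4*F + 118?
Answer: -42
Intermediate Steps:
F = -40 (F = 10*(-4) = -40)
4*F + 118 = 4*(-40) + 118 = -160 + 118 = -42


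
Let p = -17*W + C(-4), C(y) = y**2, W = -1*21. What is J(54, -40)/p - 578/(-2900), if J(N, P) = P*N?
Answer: -3024203/540850 ≈ -5.5916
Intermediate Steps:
W = -21
J(N, P) = N*P
p = 373 (p = -17*(-21) + (-4)**2 = 357 + 16 = 373)
J(54, -40)/p - 578/(-2900) = (54*(-40))/373 - 578/(-2900) = -2160*1/373 - 578*(-1/2900) = -2160/373 + 289/1450 = -3024203/540850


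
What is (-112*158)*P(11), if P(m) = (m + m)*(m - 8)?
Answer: -1167936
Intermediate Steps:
P(m) = 2*m*(-8 + m) (P(m) = (2*m)*(-8 + m) = 2*m*(-8 + m))
(-112*158)*P(11) = (-112*158)*(2*11*(-8 + 11)) = -35392*11*3 = -17696*66 = -1167936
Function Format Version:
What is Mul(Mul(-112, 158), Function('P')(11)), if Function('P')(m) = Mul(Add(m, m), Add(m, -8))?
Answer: -1167936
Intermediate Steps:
Function('P')(m) = Mul(2, m, Add(-8, m)) (Function('P')(m) = Mul(Mul(2, m), Add(-8, m)) = Mul(2, m, Add(-8, m)))
Mul(Mul(-112, 158), Function('P')(11)) = Mul(Mul(-112, 158), Mul(2, 11, Add(-8, 11))) = Mul(-17696, Mul(2, 11, 3)) = Mul(-17696, 66) = -1167936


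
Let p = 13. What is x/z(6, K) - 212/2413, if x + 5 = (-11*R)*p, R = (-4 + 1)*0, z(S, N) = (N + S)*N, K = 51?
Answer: -33071/369189 ≈ -0.089577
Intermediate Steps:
z(S, N) = N*(N + S)
R = 0 (R = -3*0 = 0)
x = -5 (x = -5 - 11*0*13 = -5 + 0*13 = -5 + 0 = -5)
x/z(6, K) - 212/2413 = -5*1/(51*(51 + 6)) - 212/2413 = -5/(51*57) - 212*1/2413 = -5/2907 - 212/2413 = -33071/369189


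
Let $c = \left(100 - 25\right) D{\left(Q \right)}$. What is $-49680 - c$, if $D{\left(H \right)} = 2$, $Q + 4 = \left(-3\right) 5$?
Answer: $-49830$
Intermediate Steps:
$Q = -19$ ($Q = -4 - 15 = -19$)
$c = 150$ ($c = \left(100 - 25\right) 2 = 75 \cdot 2 = 150$)
$-49680 - c = -49680 - 150 = -49830$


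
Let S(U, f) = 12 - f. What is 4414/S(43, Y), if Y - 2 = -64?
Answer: 2207/37 ≈ 59.649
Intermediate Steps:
Y = -62 (Y = 2 - 64 = -62)
4414/S(43, Y) = 4414/(12 - 1*(-62)) = 4414/(12 + 62) = 4414/74 = 4414*(1/74) = 2207/37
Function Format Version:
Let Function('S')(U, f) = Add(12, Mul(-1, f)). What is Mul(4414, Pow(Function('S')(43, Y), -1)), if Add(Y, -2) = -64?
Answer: Rational(2207, 37) ≈ 59.649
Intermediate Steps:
Y = -62 (Y = Add(2, -64) = -62)
Mul(4414, Pow(Function('S')(43, Y), -1)) = Mul(4414, Pow(Add(12, Mul(-1, -62)), -1)) = Mul(4414, Pow(Add(12, 62), -1)) = Mul(4414, Pow(74, -1)) = Mul(4414, Rational(1, 74)) = Rational(2207, 37)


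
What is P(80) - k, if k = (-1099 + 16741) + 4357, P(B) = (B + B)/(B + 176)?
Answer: -159987/8 ≈ -19998.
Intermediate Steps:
P(B) = 2*B/(176 + B) (P(B) = (2*B)/(176 + B) = 2*B/(176 + B))
k = 19999 (k = 15642 + 4357 = 19999)
P(80) - k = 2*80/(176 + 80) - 1*19999 = 2*80/256 - 19999 = 2*80*(1/256) - 19999 = 5/8 - 19999 = -159987/8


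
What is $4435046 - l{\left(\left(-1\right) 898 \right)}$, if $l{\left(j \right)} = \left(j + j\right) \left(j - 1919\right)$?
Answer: $-624286$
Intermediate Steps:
$l{\left(j \right)} = 2 j \left(-1919 + j\right)$
$4435046 - l{\left(\left(-1\right) 898 \right)} = 4435046 - 2 \left(\left(-1\right) 898\right) \left(-1919 - 898\right) = 4435046 - 2 \left(-898\right) \left(-1919 - 898\right) = 4435046 - 2 \left(-898\right) \left(-2817\right) = 4435046 - 5059332 = -624286$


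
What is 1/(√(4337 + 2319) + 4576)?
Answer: 11/50320 - √26/1308320 ≈ 0.00021470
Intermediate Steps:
1/(√(4337 + 2319) + 4576) = 1/(√6656 + 4576) = 1/(16*√26 + 4576) = 1/(4576 + 16*√26)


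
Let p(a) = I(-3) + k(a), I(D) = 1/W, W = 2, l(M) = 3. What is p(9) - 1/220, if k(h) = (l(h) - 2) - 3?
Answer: -331/220 ≈ -1.5045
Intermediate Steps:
I(D) = ½ (I(D) = 1/2 = ½)
k(h) = -2 (k(h) = (3 - 2) - 3 = 1 - 3 = -2)
p(a) = -3/2 (p(a) = ½ - 2 = -3/2)
p(9) - 1/220 = -3/2 - 1/220 = -331/220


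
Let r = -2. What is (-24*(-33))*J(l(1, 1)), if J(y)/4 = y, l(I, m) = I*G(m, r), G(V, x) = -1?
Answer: -3168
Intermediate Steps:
l(I, m) = -I (l(I, m) = I*(-1) = -I)
J(y) = 4*y
(-24*(-33))*J(l(1, 1)) = (-24*(-33))*(4*(-1*1)) = 792*(4*(-1)) = 792*(-4) = -3168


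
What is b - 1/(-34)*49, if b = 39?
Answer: 1375/34 ≈ 40.441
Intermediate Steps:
b - 1/(-34)*49 = 39 - 1/(-34)*49 = 39 - 1*(-1/34)*49 = 39 + (1/34)*49 = 39 + 49/34 = 1375/34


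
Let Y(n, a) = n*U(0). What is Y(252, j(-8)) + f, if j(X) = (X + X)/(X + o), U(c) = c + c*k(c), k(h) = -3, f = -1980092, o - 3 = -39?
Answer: -1980092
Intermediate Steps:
o = -36 (o = 3 - 39 = -36)
U(c) = -2*c (U(c) = c + c*(-3) = c - 3*c = -2*c)
j(X) = 2*X/(-36 + X) (j(X) = (X + X)/(X - 36) = (2*X)/(-36 + X) = 2*X/(-36 + X))
Y(n, a) = 0 (Y(n, a) = n*(-2*0) = n*0 = 0)
Y(252, j(-8)) + f = 0 - 1980092 = -1980092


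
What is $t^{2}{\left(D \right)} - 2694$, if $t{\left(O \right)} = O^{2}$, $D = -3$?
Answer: $-2613$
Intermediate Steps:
$t^{2}{\left(D \right)} - 2694 = \left(\left(-3\right)^{2}\right)^{2} - 2694 = 9^{2} - 2694 = 81 - 2694 = -2613$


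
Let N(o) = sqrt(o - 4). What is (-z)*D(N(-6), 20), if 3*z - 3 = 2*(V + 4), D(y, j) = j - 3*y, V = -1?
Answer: -60 + 9*I*sqrt(10) ≈ -60.0 + 28.461*I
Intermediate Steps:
N(o) = sqrt(-4 + o)
z = 3 (z = 1 + (2*(-1 + 4))/3 = 1 + (2*3)/3 = 1 + (1/3)*6 = 1 + 2 = 3)
(-z)*D(N(-6), 20) = (-1*3)*(20 - 3*sqrt(-4 - 6)) = -3*(20 - 3*I*sqrt(10)) = -60 + 9*I*sqrt(10)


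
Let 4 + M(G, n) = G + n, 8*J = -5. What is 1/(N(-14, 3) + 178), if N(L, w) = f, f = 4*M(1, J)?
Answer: 2/327 ≈ 0.0061162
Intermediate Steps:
J = -5/8 (J = (⅛)*(-5) = -5/8 ≈ -0.62500)
M(G, n) = -4 + G + n (M(G, n) = -4 + (G + n) = -4 + G + n)
f = -29/2 (f = 4*(-4 + 1 - 5/8) = 4*(-29/8) = -29/2 ≈ -14.500)
N(L, w) = -29/2
1/(N(-14, 3) + 178) = 1/(-29/2 + 178) = 1/(327/2) = 2/327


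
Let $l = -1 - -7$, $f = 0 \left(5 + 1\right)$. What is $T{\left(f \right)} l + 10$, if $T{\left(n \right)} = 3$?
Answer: $28$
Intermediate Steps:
$f = 0$ ($f = 0 \cdot 6 = 0$)
$l = 6$ ($l = -1 + 7 = 6$)
$T{\left(f \right)} l + 10 = 3 \cdot 6 + 10 = 18 + 10 = 28$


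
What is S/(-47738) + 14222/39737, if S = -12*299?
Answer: 410753096/948482453 ≈ 0.43306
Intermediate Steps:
S = -3588
S/(-47738) + 14222/39737 = -3588/(-47738) + 14222/39737 = -3588*(-1/47738) + 14222*(1/39737) = 1794/23869 + 14222/39737 = 410753096/948482453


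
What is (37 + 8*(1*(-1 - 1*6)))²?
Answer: 361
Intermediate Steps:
(37 + 8*(1*(-1 - 1*6)))² = (37 + 8*(1*(-1 - 6)))² = (37 + 8*(1*(-7)))² = (37 + 8*(-7))² = (37 - 56)² = (-19)² = 361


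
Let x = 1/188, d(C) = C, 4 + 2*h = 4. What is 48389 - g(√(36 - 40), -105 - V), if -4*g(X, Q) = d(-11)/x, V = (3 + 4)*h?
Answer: 47872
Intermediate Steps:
h = 0 (h = -2 + (½)*4 = -2 + 2 = 0)
x = 1/188 ≈ 0.0053191
V = 0 (V = (3 + 4)*0 = 7*0 = 0)
g(X, Q) = 517 (g(X, Q) = -(-11)/(4*1/188) = -(-11)*188/4 = -¼*(-2068) = 517)
48389 - g(√(36 - 40), -105 - V) = 48389 - 1*517 = 48389 - 517 = 47872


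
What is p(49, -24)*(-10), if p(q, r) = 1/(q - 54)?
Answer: 2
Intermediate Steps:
p(q, r) = 1/(-54 + q)
p(49, -24)*(-10) = -10/(-54 + 49) = -10/(-5) = -⅕*(-10) = 2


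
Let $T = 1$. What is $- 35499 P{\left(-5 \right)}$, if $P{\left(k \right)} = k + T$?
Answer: $141996$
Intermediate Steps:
$P{\left(k \right)} = 1 + k$ ($P{\left(k \right)} = k + 1 = 1 + k$)
$- 35499 P{\left(-5 \right)} = - 35499 \left(1 - 5\right) = \left(-35499\right) \left(-4\right) = 141996$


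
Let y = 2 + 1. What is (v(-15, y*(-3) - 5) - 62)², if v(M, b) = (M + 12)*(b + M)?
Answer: 625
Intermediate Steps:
y = 3
v(M, b) = (12 + M)*(M + b)
(v(-15, y*(-3) - 5) - 62)² = (((-15)² + 12*(-15) + 12*(3*(-3) - 5) - 15*(3*(-3) - 5)) - 62)² = ((225 - 180 + 12*(-9 - 5) - 15*(-9 - 5)) - 62)² = ((225 - 180 + 12*(-14) - 15*(-14)) - 62)² = ((225 - 180 - 168 + 210) - 62)² = (87 - 62)² = 25² = 625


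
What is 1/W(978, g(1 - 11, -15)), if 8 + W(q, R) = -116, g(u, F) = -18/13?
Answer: -1/124 ≈ -0.0080645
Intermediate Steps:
g(u, F) = -18/13 (g(u, F) = -18*1/13 = -18/13)
W(q, R) = -124 (W(q, R) = -8 - 116 = -124)
1/W(978, g(1 - 11, -15)) = 1/(-124) = -1/124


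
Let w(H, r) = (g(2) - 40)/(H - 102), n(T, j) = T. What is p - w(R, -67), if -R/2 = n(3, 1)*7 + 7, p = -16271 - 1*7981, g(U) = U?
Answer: -1915927/79 ≈ -24252.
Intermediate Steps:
p = -24252 (p = -16271 - 7981 = -24252)
R = -56 (R = -2*(3*7 + 7) = -2*(21 + 7) = -2*28 = -56)
w(H, r) = -38/(-102 + H) (w(H, r) = (2 - 40)/(H - 102) = -38/(-102 + H))
p - w(R, -67) = -24252 - (-38)/(-102 - 56) = -24252 - (-38)/(-158) = -24252 - (-38)*(-1)/158 = -24252 - 1*19/79 = -24252 - 19/79 = -1915927/79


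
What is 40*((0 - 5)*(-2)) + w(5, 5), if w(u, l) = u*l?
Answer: 425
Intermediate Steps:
w(u, l) = l*u
40*((0 - 5)*(-2)) + w(5, 5) = 40*((0 - 5)*(-2)) + 5*5 = 40*(-5*(-2)) + 25 = 40*10 + 25 = 400 + 25 = 425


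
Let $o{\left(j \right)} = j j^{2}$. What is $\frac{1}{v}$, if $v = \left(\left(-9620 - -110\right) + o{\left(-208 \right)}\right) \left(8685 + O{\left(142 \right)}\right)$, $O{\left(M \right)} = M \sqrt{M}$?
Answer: $- \frac{8685}{653704583321414} + \frac{71 \sqrt{142}}{326852291660707} \approx -1.0697 \cdot 10^{-11}$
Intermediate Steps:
$O{\left(M \right)} = M^{\frac{3}{2}}$
$o{\left(j \right)} = j^{3}$
$v = -78238145070 - 1279195924 \sqrt{142}$ ($v = \left(\left(-9620 - -110\right) + \left(-208\right)^{3}\right) \left(8685 + 142^{\frac{3}{2}}\right) = \left(\left(-9620 + 110\right) - 8998912\right) \left(8685 + 142 \sqrt{142}\right) = \left(-9510 - 8998912\right) \left(8685 + 142 \sqrt{142}\right) = - 9008422 \left(8685 + 142 \sqrt{142}\right) = -78238145070 - 1279195924 \sqrt{142} \approx -9.3481 \cdot 10^{10}$)
$\frac{1}{v} = \frac{1}{-78238145070 - 1279195924 \sqrt{142}}$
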